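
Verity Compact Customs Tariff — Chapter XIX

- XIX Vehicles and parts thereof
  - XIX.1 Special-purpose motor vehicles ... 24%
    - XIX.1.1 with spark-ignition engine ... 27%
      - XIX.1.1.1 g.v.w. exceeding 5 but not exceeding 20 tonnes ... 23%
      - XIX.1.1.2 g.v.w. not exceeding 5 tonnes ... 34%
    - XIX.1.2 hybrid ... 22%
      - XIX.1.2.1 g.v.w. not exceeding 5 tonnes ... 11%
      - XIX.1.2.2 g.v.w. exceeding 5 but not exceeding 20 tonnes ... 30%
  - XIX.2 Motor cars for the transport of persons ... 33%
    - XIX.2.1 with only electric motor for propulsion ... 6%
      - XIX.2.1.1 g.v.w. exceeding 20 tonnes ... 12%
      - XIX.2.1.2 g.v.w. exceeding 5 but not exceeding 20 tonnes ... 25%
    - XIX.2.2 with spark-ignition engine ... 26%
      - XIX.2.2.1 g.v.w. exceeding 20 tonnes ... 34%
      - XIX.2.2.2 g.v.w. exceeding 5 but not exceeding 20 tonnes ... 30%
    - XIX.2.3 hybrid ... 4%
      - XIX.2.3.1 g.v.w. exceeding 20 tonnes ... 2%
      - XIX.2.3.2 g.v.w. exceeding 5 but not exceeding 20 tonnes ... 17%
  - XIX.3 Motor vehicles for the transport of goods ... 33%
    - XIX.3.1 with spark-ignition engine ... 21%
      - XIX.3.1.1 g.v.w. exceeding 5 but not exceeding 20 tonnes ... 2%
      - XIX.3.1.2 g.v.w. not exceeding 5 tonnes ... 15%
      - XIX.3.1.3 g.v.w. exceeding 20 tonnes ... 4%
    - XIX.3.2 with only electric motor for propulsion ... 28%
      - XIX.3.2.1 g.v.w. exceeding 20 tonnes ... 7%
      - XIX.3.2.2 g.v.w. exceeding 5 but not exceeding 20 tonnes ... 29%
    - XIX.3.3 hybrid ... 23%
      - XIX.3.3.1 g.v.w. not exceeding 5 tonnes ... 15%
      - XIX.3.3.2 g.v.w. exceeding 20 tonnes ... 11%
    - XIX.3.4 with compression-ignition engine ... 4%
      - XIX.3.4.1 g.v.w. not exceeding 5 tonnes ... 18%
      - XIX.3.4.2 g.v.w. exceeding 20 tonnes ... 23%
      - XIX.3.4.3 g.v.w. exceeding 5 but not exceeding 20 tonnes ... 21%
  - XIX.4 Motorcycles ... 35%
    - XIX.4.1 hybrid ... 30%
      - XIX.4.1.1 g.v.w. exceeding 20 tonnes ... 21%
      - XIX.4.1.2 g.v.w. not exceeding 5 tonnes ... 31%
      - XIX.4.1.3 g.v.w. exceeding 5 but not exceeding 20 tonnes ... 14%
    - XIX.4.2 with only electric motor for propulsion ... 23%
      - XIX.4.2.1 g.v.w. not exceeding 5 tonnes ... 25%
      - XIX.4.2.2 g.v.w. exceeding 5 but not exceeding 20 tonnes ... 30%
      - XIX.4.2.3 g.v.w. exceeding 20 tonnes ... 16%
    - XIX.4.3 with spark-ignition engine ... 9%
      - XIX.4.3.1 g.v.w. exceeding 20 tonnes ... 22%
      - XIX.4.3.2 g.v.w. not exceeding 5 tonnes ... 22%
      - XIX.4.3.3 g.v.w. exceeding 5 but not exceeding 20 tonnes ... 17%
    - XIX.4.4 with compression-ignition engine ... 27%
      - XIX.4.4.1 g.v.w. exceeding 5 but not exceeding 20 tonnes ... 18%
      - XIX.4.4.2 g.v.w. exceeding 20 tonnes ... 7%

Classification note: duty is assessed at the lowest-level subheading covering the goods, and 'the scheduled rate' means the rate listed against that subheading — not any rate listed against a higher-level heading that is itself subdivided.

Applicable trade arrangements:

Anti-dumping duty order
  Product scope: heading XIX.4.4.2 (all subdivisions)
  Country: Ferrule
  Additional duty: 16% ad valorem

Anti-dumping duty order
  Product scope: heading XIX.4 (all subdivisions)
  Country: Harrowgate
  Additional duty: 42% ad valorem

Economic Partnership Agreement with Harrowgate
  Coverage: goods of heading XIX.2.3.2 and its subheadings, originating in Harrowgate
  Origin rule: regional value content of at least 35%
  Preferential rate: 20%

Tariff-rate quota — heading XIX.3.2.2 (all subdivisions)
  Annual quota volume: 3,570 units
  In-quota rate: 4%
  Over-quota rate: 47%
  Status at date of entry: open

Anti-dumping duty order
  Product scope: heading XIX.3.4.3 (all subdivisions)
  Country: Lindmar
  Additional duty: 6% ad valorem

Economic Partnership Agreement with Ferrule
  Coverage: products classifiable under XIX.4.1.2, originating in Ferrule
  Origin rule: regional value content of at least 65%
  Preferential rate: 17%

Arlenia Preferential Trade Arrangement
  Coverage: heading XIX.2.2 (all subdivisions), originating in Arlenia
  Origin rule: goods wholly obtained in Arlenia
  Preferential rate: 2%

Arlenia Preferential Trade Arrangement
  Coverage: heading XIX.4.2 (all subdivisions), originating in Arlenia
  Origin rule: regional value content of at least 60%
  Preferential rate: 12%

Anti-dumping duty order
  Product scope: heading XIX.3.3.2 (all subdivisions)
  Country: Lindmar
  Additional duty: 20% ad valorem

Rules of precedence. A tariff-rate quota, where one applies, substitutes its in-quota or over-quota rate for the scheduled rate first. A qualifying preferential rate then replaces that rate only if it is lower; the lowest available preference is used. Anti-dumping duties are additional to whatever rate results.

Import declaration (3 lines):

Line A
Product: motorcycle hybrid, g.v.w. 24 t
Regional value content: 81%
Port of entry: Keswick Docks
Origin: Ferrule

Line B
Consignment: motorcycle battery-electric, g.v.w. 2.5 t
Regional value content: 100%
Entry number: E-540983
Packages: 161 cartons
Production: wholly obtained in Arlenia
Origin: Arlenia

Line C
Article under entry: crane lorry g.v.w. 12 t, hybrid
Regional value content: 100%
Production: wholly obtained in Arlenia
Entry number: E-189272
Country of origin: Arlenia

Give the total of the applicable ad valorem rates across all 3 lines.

Line A: motorcycle → XIX.4; hybrid → XIX.4.1; g.v.w. 24 t → XIX.4.1.1. Scheduled 21%. Ferrule agreement on XIX.4.1.2: XIX.4.1.1 not covered. → 21%.
Line B: motorcycle → XIX.4; battery-electric → XIX.4.2; g.v.w. 2.5 t → XIX.4.2.1. Scheduled 25%. Arlenia agreement on XIX.2.2: XIX.4.2.1 not covered; Arlenia agreement on XIX.4.2: RVC ≥ 60% → 12% available; preferential 12%. → 12%.
Line C: crane lorry → XIX.1; hybrid → XIX.1.2; g.v.w. 12 t → XIX.1.2.2. Scheduled 30%. Arlenia agreement on XIX.2.2: XIX.1.2.2 not covered; Arlenia agreement on XIX.4.2: XIX.1.2.2 not covered. → 30%.
Sum: 21% + 12% + 30% = 63%.

63%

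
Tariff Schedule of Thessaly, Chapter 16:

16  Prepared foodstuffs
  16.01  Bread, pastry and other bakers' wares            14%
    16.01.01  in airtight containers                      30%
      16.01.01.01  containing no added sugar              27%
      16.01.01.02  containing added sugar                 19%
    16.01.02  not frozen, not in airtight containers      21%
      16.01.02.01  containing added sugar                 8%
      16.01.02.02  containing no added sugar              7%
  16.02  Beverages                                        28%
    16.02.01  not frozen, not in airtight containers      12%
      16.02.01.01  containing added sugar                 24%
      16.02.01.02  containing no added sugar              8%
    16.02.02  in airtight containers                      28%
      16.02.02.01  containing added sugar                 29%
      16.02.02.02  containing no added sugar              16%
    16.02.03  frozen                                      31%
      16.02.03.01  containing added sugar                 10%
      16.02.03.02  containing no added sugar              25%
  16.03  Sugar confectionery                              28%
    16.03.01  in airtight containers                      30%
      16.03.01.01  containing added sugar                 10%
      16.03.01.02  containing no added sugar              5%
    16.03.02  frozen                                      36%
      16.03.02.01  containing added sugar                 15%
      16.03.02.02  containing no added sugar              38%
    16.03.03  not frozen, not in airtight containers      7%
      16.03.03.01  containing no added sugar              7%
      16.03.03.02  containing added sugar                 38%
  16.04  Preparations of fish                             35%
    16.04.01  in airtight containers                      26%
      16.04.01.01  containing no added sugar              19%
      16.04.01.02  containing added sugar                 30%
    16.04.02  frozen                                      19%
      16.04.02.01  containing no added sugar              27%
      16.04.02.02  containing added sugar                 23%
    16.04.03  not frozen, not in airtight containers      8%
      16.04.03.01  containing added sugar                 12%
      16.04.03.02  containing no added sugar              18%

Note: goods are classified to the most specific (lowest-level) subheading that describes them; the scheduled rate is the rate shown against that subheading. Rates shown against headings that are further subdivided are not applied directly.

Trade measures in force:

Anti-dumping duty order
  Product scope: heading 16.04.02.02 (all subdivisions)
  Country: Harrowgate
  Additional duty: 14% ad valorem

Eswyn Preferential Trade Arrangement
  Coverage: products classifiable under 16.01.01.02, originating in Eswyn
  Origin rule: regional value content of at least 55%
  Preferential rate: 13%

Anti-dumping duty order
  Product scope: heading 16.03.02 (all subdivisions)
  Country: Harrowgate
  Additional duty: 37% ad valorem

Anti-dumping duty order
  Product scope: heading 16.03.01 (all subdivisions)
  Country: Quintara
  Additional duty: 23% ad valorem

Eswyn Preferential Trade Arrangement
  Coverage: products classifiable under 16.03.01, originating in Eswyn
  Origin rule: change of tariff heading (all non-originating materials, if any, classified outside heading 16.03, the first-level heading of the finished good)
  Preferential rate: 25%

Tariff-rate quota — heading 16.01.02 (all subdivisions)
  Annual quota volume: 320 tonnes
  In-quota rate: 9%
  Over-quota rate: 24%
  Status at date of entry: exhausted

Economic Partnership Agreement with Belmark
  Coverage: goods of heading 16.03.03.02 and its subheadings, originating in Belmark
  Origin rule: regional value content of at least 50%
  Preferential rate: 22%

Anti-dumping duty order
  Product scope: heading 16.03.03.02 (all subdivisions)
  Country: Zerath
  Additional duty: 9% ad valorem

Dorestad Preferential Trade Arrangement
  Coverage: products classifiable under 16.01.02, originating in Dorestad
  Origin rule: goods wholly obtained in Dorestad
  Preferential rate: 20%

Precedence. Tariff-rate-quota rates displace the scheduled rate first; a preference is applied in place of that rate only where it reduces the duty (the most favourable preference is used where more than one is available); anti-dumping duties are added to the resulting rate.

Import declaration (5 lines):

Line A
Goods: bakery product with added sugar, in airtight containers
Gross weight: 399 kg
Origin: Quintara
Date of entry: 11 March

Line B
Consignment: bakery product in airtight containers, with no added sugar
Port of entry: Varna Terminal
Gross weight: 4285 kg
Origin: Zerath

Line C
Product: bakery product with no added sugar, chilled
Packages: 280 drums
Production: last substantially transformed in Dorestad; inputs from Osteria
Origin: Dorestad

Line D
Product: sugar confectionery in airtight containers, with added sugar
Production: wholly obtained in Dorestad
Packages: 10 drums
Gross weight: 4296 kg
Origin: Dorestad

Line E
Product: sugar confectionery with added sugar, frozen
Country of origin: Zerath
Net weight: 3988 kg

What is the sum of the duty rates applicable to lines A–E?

Line A: bakery product → 16.01; in airtight containers → 16.01.01; with added sugar → 16.01.01.02. Scheduled 19%. No special measure applies. → 19%.
Line B: bakery product → 16.01; in airtight containers → 16.01.01; with no added sugar → 16.01.01.01. Scheduled 27%. No special measure applies. → 27%.
Line C: bakery product → 16.01; chilled → 16.01.02; with no added sugar → 16.01.02.02. Scheduled 7%. quota on 16.01.02 exhausted → over-quota 24%; Dorestad agreement on 16.01.02: not wholly obtained. → 24%.
Line D: sugar confectionery → 16.03; in airtight containers → 16.03.01; with added sugar → 16.03.01.01. Scheduled 10%. Dorestad agreement on 16.01.02: 16.03.01.01 not covered. → 10%.
Line E: sugar confectionery → 16.03; frozen → 16.03.02; with added sugar → 16.03.02.01. Scheduled 15%. No special measure applies. → 15%.
Sum: 19% + 27% + 24% + 10% + 15% = 95%.

95%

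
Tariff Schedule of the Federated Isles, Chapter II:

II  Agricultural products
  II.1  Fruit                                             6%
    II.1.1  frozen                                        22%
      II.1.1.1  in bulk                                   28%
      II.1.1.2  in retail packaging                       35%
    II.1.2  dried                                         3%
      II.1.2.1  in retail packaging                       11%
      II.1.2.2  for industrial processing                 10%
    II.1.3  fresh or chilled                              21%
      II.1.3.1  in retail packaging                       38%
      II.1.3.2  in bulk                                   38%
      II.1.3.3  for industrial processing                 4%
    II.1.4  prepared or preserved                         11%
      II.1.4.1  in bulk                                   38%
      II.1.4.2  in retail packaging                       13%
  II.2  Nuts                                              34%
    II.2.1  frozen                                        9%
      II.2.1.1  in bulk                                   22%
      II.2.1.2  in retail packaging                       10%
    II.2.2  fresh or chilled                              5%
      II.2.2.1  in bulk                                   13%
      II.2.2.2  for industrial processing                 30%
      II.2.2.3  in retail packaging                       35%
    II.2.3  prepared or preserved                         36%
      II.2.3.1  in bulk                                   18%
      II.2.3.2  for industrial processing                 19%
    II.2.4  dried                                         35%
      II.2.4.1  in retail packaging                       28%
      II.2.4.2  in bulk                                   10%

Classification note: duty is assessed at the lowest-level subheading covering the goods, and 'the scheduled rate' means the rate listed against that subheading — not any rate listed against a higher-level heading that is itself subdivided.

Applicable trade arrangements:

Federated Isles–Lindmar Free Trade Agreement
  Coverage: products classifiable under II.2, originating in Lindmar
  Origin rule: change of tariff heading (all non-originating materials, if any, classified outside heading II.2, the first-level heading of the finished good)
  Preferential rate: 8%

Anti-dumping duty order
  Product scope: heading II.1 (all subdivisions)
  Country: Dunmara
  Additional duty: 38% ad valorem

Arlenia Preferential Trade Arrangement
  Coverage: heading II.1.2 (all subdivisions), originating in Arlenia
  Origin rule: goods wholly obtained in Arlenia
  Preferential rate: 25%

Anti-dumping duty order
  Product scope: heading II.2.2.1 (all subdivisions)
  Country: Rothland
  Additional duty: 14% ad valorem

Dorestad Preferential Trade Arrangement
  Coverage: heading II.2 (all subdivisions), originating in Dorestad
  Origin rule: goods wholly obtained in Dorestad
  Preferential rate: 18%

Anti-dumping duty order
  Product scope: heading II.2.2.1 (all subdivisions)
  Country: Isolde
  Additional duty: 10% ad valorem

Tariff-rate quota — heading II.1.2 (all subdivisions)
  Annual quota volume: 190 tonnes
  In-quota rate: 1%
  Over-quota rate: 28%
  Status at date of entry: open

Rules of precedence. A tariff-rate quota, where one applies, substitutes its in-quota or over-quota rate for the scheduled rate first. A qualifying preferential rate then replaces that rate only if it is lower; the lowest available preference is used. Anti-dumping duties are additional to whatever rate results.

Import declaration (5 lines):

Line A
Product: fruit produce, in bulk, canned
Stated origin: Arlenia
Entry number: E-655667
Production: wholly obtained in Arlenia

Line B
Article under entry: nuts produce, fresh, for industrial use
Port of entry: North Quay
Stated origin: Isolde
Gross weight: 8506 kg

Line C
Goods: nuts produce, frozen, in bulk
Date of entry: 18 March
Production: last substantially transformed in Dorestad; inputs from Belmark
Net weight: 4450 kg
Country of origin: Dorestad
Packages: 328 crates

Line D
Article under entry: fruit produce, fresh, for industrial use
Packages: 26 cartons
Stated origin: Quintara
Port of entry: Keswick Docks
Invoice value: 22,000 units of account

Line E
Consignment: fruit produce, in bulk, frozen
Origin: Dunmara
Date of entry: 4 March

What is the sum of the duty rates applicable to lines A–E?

Line A: fruit → II.1; canned → II.1.4; in bulk → II.1.4.1. Scheduled 38%. Arlenia agreement on II.1.2: II.1.4.1 not covered. → 38%.
Line B: nuts → II.2; fresh → II.2.2; for industrial use → II.2.2.2. Scheduled 30%. No special measure applies. → 30%.
Line C: nuts → II.2; frozen → II.2.1; in bulk → II.2.1.1. Scheduled 22%. Dorestad agreement on II.2: not wholly obtained. → 22%.
Line D: fruit → II.1; fresh → II.1.3; for industrial use → II.1.3.3. Scheduled 4%. No special measure applies. → 4%.
Line E: fruit → II.1; frozen → II.1.1; in bulk → II.1.1.1. Scheduled 28%. anti-dumping (Dunmara, II.1): +38%; total 28% + 38% = 66%. → 66%.
Sum: 38% + 30% + 22% + 4% + 66% = 160%.

160%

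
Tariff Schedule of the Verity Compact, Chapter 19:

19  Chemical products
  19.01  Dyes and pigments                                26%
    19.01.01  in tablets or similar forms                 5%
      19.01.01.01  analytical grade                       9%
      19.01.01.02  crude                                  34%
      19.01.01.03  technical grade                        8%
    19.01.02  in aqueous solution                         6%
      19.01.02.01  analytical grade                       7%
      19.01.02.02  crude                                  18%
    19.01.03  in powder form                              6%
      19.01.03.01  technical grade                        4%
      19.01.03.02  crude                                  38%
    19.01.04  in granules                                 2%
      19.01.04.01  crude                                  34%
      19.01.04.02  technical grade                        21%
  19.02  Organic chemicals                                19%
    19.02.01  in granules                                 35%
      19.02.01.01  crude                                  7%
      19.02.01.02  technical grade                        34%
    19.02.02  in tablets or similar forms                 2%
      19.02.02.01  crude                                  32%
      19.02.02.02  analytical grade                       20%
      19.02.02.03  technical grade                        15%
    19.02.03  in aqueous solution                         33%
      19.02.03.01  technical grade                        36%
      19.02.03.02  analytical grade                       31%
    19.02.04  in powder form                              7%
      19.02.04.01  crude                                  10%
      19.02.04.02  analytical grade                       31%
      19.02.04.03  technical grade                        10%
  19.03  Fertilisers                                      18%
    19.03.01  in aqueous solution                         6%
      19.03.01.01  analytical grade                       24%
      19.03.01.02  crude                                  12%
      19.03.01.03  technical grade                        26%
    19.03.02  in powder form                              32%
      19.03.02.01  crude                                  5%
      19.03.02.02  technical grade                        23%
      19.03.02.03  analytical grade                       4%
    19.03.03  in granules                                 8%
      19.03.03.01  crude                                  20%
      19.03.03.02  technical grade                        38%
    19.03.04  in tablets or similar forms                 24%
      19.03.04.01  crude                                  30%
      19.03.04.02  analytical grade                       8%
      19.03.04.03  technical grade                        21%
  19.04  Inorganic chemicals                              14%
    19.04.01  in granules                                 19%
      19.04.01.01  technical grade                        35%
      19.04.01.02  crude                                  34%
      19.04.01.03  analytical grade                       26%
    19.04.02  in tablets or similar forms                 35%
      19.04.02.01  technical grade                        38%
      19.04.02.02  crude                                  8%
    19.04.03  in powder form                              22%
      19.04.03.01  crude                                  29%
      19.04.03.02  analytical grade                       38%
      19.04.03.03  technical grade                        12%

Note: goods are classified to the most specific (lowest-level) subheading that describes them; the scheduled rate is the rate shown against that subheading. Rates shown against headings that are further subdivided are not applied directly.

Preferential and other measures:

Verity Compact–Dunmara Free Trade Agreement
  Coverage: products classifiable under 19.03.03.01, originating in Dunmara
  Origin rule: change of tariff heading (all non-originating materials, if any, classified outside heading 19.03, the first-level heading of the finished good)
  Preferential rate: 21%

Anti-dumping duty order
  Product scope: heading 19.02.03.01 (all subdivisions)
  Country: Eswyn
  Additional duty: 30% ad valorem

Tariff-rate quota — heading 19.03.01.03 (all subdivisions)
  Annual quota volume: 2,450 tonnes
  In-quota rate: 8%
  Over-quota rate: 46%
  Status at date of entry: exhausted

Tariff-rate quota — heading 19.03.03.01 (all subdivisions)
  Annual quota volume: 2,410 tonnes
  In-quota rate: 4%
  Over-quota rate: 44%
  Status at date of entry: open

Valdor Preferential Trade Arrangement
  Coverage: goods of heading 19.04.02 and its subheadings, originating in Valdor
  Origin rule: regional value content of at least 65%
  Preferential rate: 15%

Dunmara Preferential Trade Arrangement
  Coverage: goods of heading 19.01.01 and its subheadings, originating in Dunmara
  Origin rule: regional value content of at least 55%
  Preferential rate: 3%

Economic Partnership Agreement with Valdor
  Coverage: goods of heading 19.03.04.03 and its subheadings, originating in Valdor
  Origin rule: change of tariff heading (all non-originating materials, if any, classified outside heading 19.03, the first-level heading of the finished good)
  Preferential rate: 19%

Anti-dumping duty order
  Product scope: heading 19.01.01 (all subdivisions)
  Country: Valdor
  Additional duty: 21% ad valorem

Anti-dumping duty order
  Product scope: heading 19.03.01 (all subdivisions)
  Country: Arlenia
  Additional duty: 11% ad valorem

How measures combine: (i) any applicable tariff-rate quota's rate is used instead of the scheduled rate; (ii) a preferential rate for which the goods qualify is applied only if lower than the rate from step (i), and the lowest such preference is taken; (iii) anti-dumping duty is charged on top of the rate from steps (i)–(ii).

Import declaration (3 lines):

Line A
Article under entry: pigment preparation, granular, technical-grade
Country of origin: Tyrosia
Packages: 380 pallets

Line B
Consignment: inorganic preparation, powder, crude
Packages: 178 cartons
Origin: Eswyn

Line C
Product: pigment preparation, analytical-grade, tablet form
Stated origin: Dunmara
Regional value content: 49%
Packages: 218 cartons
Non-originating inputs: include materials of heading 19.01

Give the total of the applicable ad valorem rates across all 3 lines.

59%

Line A: pigment → 19.01; granular → 19.01.04; technical-grade → 19.01.04.02. Scheduled 21%. No special measure applies. → 21%.
Line B: inorganic → 19.04; powder → 19.04.03; crude → 19.04.03.01. Scheduled 29%. No special measure applies. → 29%.
Line C: pigment → 19.01; tablet form → 19.01.01; analytical-grade → 19.01.01.01. Scheduled 9%. Dunmara agreement on 19.03.03.01: 19.01.01.01 not covered; Dunmara agreement on 19.01.01: RVC < 55%. → 9%.
Sum: 21% + 29% + 9% = 59%.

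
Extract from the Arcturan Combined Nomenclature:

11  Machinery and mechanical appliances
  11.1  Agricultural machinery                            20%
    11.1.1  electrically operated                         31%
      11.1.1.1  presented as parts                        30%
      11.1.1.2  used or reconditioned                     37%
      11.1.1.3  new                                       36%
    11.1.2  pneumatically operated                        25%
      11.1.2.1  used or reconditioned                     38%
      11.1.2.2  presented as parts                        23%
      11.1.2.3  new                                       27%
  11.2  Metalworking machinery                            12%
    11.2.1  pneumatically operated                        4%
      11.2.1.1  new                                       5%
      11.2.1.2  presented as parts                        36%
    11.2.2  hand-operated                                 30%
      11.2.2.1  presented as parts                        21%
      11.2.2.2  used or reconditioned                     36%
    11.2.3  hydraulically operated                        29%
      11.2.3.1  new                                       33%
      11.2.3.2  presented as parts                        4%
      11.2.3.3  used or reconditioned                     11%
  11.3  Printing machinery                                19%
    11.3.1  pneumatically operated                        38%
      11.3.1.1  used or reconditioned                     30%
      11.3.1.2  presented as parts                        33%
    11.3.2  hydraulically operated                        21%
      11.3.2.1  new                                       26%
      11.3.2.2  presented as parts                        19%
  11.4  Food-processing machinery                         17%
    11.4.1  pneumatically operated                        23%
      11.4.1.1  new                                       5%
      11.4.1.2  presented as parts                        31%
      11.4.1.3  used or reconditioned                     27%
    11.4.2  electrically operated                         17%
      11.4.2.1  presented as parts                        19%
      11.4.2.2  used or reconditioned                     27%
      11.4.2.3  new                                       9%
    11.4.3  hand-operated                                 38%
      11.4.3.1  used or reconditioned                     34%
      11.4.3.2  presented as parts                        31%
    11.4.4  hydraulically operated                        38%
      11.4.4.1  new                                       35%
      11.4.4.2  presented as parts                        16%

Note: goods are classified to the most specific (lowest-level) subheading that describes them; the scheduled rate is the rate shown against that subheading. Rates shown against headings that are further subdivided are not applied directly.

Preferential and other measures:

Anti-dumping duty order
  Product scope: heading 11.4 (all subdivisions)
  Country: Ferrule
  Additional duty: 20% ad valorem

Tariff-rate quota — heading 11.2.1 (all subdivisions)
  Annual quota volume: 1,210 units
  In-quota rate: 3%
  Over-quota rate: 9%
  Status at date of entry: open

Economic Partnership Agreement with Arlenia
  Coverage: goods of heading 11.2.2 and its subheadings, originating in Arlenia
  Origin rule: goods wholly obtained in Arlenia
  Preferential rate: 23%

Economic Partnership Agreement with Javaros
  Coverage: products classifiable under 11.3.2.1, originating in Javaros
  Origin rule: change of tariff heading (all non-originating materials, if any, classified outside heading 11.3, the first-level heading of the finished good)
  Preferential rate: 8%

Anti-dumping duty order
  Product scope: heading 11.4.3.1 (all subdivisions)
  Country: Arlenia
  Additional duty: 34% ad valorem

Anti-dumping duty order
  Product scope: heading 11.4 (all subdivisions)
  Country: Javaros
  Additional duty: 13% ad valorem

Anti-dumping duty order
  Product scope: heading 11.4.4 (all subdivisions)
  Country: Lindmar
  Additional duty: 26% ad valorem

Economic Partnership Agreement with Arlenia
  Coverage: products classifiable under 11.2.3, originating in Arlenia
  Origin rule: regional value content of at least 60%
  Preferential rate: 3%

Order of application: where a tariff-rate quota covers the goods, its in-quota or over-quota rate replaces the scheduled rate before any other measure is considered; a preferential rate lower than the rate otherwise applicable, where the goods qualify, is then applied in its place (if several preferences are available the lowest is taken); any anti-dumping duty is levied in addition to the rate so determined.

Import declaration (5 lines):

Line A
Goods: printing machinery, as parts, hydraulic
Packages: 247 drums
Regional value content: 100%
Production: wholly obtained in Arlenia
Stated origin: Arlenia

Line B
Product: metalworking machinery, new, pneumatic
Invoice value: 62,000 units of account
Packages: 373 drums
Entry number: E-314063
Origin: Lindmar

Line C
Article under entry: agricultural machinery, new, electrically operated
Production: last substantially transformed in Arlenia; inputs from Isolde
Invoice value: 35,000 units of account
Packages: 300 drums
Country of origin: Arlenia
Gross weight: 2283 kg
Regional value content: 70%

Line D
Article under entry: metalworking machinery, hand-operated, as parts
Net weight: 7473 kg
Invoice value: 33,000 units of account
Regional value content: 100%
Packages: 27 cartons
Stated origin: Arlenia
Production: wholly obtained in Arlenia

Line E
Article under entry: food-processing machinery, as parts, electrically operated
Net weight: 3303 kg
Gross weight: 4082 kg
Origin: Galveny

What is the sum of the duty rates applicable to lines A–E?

Line A: printing → 11.3; hydraulic → 11.3.2; as parts → 11.3.2.2. Scheduled 19%. Arlenia agreement on 11.2.2: 11.3.2.2 not covered; Arlenia agreement on 11.2.3: 11.3.2.2 not covered. → 19%.
Line B: metalworking → 11.2; pneumatic → 11.2.1; new → 11.2.1.1. Scheduled 5%. quota on 11.2.1 open → in-quota 3%. → 3%.
Line C: agricultural → 11.1; electrically operated → 11.1.1; new → 11.1.1.3. Scheduled 36%. Arlenia agreement on 11.2.2: 11.1.1.3 not covered; Arlenia agreement on 11.2.3: 11.1.1.3 not covered. → 36%.
Line D: metalworking → 11.2; hand-operated → 11.2.2; as parts → 11.2.2.1. Scheduled 21%. Arlenia agreement on 11.2.2: wholly obtained → 23% available; Arlenia agreement on 11.2.3: 11.2.2.1 not covered; preference 23% not lower than 21% → no reduction. → 21%.
Line E: food-processing → 11.4; electrically operated → 11.4.2; as parts → 11.4.2.1. Scheduled 19%. No special measure applies. → 19%.
Sum: 19% + 3% + 36% + 21% + 19% = 98%.

98%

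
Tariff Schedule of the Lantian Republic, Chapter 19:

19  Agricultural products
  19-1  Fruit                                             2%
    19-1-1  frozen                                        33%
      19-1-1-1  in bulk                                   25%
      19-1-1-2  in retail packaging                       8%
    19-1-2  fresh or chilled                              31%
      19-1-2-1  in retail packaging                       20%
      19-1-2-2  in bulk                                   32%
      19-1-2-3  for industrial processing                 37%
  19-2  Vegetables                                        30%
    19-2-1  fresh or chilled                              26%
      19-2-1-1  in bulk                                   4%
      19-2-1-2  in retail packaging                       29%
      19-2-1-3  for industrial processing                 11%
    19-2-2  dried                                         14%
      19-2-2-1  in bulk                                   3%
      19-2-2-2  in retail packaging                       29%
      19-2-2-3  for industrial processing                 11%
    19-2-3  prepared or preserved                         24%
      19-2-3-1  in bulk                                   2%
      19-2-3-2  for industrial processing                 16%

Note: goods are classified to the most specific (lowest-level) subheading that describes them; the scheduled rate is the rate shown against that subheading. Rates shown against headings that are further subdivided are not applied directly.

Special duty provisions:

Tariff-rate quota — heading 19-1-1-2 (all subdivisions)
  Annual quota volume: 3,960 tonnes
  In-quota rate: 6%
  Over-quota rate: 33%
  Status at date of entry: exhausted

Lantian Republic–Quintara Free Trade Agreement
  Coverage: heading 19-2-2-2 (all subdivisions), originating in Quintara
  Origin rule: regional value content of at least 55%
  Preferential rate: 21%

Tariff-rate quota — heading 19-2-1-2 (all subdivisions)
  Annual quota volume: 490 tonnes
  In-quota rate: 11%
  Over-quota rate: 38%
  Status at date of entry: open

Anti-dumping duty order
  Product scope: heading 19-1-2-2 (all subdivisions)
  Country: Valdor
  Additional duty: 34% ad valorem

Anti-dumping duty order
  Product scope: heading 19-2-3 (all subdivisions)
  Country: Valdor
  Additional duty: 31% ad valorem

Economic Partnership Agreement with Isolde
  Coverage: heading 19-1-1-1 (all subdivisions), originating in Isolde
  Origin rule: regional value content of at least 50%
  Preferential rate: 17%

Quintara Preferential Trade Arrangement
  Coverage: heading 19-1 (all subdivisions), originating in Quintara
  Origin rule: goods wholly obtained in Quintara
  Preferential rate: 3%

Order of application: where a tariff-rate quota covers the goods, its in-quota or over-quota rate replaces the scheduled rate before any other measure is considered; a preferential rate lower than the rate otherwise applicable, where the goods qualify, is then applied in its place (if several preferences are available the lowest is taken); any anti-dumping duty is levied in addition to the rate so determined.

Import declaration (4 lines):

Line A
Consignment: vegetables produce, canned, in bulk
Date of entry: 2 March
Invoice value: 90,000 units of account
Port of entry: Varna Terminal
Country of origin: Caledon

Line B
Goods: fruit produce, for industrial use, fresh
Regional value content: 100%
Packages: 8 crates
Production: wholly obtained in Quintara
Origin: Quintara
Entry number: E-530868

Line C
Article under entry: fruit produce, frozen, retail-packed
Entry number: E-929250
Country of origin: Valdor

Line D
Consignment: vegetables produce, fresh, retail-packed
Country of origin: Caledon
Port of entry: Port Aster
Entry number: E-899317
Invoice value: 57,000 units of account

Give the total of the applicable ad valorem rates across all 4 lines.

Line A: vegetables → 19-2; canned → 19-2-3; in bulk → 19-2-3-1. Scheduled 2%. No special measure applies. → 2%.
Line B: fruit → 19-1; fresh → 19-1-2; for industrial use → 19-1-2-3. Scheduled 37%. Quintara agreement on 19-2-2-2: 19-1-2-3 not covered; Quintara agreement on 19-1: wholly obtained → 3% available; preferential 3%. → 3%.
Line C: fruit → 19-1; frozen → 19-1-1; retail-packed → 19-1-1-2. Scheduled 8%. quota on 19-1-1-2 exhausted → over-quota 33%. → 33%.
Line D: vegetables → 19-2; fresh → 19-2-1; retail-packed → 19-2-1-2. Scheduled 29%. quota on 19-2-1-2 open → in-quota 11%. → 11%.
Sum: 2% + 3% + 33% + 11% = 49%.

49%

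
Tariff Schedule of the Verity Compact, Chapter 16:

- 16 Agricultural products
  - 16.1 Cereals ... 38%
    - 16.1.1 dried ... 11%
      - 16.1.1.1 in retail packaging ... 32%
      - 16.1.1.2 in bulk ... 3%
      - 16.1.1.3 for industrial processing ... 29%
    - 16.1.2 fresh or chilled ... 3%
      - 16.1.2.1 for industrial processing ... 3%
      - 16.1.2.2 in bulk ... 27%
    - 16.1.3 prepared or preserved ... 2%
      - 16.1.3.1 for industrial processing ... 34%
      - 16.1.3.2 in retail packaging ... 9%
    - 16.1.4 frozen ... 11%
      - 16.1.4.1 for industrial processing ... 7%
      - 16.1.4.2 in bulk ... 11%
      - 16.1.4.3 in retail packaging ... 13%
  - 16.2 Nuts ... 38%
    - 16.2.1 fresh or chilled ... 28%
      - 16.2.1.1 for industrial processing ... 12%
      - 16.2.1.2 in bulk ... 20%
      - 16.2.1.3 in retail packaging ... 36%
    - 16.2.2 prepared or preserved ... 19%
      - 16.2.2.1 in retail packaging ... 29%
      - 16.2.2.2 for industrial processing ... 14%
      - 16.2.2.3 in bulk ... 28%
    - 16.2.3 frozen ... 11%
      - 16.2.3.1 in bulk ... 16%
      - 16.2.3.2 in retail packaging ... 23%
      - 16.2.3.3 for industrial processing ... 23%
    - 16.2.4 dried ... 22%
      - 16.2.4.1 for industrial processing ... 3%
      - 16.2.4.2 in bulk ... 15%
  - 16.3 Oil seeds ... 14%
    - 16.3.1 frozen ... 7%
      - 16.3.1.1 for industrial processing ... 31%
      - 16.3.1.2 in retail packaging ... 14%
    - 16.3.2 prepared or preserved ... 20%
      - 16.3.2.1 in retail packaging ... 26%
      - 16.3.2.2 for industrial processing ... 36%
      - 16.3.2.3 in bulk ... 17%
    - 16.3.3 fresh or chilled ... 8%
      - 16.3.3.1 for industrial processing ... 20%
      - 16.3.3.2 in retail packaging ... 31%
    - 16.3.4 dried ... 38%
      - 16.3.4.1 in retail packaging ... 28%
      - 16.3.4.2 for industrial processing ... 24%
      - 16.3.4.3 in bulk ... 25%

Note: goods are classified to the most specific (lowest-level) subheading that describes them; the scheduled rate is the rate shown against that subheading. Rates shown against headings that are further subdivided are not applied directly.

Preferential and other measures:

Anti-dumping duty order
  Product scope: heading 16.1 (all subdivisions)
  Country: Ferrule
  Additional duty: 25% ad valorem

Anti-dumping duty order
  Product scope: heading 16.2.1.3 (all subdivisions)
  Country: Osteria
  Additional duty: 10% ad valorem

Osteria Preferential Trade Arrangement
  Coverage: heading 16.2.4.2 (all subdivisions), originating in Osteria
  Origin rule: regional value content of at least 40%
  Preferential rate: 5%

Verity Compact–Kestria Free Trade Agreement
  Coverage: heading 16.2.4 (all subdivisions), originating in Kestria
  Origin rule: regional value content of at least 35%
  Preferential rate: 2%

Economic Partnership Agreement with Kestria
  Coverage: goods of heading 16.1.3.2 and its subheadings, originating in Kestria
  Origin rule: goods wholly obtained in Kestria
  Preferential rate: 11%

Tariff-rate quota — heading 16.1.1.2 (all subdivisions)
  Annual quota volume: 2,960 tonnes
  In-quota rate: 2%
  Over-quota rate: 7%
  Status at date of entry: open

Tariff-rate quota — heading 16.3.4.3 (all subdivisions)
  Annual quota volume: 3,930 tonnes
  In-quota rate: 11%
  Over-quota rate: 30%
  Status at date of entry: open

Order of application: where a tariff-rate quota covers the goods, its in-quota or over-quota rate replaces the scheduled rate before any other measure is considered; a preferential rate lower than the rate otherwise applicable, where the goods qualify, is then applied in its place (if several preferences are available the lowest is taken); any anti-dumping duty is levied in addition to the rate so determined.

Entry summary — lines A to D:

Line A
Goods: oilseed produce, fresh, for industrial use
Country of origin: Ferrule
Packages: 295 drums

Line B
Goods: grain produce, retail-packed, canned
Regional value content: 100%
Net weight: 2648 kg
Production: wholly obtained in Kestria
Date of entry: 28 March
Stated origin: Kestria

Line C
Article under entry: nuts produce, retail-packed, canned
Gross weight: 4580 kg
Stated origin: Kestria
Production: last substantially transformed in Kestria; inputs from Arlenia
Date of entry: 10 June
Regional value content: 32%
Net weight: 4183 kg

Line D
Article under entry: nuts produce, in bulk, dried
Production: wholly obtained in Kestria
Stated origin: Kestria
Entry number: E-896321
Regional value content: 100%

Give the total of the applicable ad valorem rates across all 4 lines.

Line A: oilseed → 16.3; fresh → 16.3.3; for industrial use → 16.3.3.1. Scheduled 20%. No special measure applies. → 20%.
Line B: grain → 16.1; canned → 16.1.3; retail-packed → 16.1.3.2. Scheduled 9%. Kestria agreement on 16.2.4: 16.1.3.2 not covered; Kestria agreement on 16.1.3.2: wholly obtained → 11% available; preference 11% not lower than 9% → no reduction. → 9%.
Line C: nuts → 16.2; canned → 16.2.2; retail-packed → 16.2.2.1. Scheduled 29%. Kestria agreement on 16.2.4: 16.2.2.1 not covered; Kestria agreement on 16.1.3.2: 16.2.2.1 not covered. → 29%.
Line D: nuts → 16.2; dried → 16.2.4; in bulk → 16.2.4.2. Scheduled 15%. Kestria agreement on 16.2.4: RVC ≥ 35% → 2% available; Kestria agreement on 16.1.3.2: 16.2.4.2 not covered; preferential 2%. → 2%.
Sum: 20% + 9% + 29% + 2% = 60%.

60%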